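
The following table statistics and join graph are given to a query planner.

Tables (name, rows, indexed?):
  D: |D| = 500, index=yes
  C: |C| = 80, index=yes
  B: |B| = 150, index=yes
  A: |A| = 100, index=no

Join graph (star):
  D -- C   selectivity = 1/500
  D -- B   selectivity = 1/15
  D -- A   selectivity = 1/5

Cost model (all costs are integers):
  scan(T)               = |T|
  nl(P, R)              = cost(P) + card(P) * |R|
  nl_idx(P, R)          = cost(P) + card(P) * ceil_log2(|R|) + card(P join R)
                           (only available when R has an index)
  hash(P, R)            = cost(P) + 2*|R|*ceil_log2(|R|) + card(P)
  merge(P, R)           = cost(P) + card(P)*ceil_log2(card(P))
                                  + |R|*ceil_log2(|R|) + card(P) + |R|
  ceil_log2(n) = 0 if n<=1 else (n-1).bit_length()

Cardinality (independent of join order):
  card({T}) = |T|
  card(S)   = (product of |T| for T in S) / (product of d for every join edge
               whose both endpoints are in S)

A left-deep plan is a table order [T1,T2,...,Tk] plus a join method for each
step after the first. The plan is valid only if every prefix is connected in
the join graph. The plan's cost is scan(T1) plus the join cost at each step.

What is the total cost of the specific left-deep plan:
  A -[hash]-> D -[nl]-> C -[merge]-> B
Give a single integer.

829750

step 1: scan A: cost=100, card=100
step 2: join D via hash
    card(P join D) = 100*500/(5) = 10000
    cost = 100 + 2*500*9 + 100 = 9200
step 3: join C via nl
    card(P join C) = 10000*80/(500) = 1600
    cost = 9200 + 10000*80 = 809200
step 4: join B via merge
    card(P join B) = 1600*150/(15) = 16000
    cost = 809200 + 1600*11 + 150*8 + 1600 + 150 = 829750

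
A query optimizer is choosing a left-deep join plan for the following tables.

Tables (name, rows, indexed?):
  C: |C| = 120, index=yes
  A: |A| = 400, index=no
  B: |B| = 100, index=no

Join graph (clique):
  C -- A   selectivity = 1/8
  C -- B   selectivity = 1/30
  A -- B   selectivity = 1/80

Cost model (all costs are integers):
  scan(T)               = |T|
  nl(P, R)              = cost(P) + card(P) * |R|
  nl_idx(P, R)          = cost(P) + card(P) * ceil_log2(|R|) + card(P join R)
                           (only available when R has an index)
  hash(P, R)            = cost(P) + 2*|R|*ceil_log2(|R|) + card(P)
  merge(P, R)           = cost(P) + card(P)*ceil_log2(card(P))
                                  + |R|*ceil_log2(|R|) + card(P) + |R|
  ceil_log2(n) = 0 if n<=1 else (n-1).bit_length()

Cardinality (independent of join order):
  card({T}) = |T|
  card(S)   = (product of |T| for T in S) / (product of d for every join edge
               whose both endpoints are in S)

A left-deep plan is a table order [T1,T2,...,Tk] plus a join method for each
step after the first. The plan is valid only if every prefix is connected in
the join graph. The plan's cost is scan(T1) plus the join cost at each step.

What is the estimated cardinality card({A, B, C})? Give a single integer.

Tables in S: A(400), B(100), C(120)
Edges inside S: C-A(d=8), C-B(d=30), A-B(d=80)
numerator = 400 * 100 * 120 = 4800000
denominator = 8 * 30 * 80 = 19200
card(S) = 4800000 / 19200 = 250

250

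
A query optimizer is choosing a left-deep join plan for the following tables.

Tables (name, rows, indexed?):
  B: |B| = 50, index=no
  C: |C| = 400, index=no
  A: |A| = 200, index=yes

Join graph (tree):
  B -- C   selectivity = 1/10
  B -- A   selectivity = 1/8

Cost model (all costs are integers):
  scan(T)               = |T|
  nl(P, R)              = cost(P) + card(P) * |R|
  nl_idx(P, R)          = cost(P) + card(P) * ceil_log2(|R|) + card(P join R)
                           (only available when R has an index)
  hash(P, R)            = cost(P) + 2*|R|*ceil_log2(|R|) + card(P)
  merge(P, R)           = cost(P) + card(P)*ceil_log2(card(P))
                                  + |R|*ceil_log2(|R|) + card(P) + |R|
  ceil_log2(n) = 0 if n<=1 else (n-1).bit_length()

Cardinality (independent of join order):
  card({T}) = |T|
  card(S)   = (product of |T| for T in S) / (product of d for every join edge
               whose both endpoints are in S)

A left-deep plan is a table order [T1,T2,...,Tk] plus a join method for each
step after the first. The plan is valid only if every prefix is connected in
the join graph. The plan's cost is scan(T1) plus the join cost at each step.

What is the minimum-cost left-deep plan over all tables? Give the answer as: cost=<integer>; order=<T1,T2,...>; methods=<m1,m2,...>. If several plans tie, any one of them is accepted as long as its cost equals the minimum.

cost=6600; order=C,B,A; methods=hash,hash

Selinger DP (subsets sized 1..n):
  {B}: scan cost=50, card=50
  {C}: scan cost=400, card=400
  {A}: scan cost=200, card=200
  {BC}: card=2000; try (B,hash)→1400, (C,merge)→4400, (B,merge)→4750, (C,hash)→7300, (C,nl)→20050, (B,nl)→20400; best=1400 via (B,hash)
  {AB}: card=1250; try (B,hash)→1000, (A,nl_idx)→1700, (A,merge)→2200, (B,merge)→2350, (A,hash)→3300, (A,nl)→10050 …(+1); best=1000 via (B,hash)
  {ABC}: card=50000; try (A,hash)→6600, (C,hash)→9450, (C,merge)→20000, (A,merge)→27200, (A,nl_idx)→67400, (A,nl)→401400 …(+1); best=6600 via (A,hash)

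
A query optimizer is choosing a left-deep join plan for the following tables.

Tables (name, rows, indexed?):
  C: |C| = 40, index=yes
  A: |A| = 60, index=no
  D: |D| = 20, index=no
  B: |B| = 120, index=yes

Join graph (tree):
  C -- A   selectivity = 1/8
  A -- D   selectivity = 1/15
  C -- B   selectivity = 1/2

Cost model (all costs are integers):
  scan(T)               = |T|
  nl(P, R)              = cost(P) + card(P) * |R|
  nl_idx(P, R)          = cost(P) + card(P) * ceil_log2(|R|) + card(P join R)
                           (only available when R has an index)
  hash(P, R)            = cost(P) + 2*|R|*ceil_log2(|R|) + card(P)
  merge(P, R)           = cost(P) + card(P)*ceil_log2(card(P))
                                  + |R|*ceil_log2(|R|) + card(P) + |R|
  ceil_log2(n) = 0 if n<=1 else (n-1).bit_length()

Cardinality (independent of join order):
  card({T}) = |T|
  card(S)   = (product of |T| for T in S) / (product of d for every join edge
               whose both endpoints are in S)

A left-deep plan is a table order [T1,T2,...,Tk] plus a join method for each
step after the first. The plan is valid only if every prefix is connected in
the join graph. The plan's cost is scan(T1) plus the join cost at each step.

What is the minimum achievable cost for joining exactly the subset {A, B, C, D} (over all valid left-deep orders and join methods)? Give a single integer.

Selinger DP over subsets of {A,B,C,D}:
  {C}: scan cost=40, card=40
  {A}: scan cost=60, card=60
  {D}: scan cost=20, card=20
  {B}: scan cost=120, card=120
  {AC}: card=300; try (C,hash)→600, (C,nl_idx)→720, (A,merge)→740, (C,merge)→760, (A,hash)→800, (A,nl)→2440 …(+1); best=600 via (C,hash)
  {BC}: card=2400; try (C,hash)→720, (B,merge)→1280, (C,merge)→1360, (B,hash)→1760, (B,nl_idx)→2720, (C,nl_idx)→3240 …(+2); best=720 via (C,hash)
  {AD}: card=80; try (D,hash)→320, (A,merge)→560, (D,merge)→600, (A,hash)→760, (A,nl)→1220, (D,nl)→1260; best=320 via (D,hash)
  {ACD}: card=400; try (C,hash)→880, (D,hash)→1100, (C,nl_idx)→1200, (C,merge)→1240, (C,nl)→3520, (D,merge)→3720 …(+1); best=880 via (C,hash)
  {ABC}: card=18000; try (B,hash)→2580, (A,hash)→3840, (B,merge)→4560, (B,nl_idx)→20700, (A,merge)→32340, (B,nl)→36600 …(+1); best=2580 via (B,hash)
  {ABCD}: card=24000; try (B,hash)→2960, (B,merge)→5840, (D,hash)→20780, (B,nl_idx)→27680, (B,nl)→48880, (D,merge)→290700 …(+1); best=2960 via (B,hash)

2960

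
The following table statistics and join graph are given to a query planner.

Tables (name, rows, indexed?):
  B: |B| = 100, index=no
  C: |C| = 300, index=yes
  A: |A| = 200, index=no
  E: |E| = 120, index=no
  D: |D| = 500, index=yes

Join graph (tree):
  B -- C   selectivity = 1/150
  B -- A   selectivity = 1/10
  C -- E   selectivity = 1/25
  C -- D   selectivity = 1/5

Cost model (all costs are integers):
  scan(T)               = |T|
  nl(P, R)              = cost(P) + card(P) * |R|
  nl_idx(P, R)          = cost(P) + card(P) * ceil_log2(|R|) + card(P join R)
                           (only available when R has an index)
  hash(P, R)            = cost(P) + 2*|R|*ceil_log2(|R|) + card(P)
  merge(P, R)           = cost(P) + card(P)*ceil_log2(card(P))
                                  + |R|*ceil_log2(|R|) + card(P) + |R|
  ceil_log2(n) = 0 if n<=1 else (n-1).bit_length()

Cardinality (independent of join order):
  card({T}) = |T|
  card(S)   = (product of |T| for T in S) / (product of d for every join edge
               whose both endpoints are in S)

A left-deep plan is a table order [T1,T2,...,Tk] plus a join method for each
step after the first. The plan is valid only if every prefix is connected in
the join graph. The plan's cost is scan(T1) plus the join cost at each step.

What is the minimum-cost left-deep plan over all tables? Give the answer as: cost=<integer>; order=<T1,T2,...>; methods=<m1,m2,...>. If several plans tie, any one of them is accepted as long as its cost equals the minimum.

cost=35440; order=B,C,E,A,D; methods=nl_idx,hash,hash,hash

Selinger DP (subsets sized 1..n):
  {B}: scan cost=100, card=100
  {C}: scan cost=300, card=300
  {A}: scan cost=200, card=200
  {E}: scan cost=120, card=120
  {D}: scan cost=500, card=500
  {BC}: card=200; try (C,nl_idx)→1200, (B,hash)→2000, (C,merge)→3900, (B,merge)→4100, (C,hash)→5600, (C,nl)→30100 …(+1); best=1200 via (C,nl_idx)
  {AB}: card=2000; try (B,hash)→1800, (A,merge)→2700, (B,merge)→2800, (A,hash)→3400, (A,nl)→20100, (B,nl)→20200; best=1800 via (B,hash)
  {CE}: card=1440; try (E,hash)→2280, (C,nl_idx)→2640, (C,merge)→4080, (E,merge)→4260, (C,hash)→5640, (C,nl)→36120 …(+1); best=2280 via (E,hash)
  {CD}: card=30000; try (C,hash)→6400, (D,merge)→8300, (C,merge)→8500, (D,hash)→9600, (D,nl_idx)→33000, (C,nl_idx)→35000 …(+2); best=6400 via (C,hash)
  {ABC}: card=4000; try (A,hash)→4600, (A,merge)→4800, (C,hash)→9200, (C,nl_idx)→23800, (C,merge)→28800, (A,nl)→41200 …(+1); best=4600 via (A,hash)
  {BCE}: card=960; try (E,hash)→3080, (E,merge)→3960, (B,hash)→5120, (B,merge)→20360, (E,nl)→25200, (B,nl)→146280; best=3080 via (E,hash)
  {BCD}: card=20000; try (D,merge)→8000, (D,hash)→10400, (D,nl_idx)→23000, (B,hash)→37800, (D,nl)→101200, (B,merge)→487200 …(+1); best=8000 via (D,merge)
  {CDE}: card=144000; try (D,hash)→12720, (D,merge)→24560, (E,hash)→38080, (D,nl_idx)→159240, (E,merge)→487360, (D,nl)→722280 …(+1); best=12720 via (D,hash)
  {ABCE}: card=19200; try (A,hash)→7240, (E,hash)→10280, (A,merge)→15440, (E,merge)→57560, (A,nl)→195080, (E,nl)→484600; best=7240 via (A,hash)
  {ABCD}: card=400000; try (D,hash)→17600, (A,hash)→31200, (D,merge)→61600, (A,merge)→329800, (D,nl_idx)→440600, (D,nl)→2004600 …(+1); best=17600 via (D,hash)
  {BCDE}: card=96000; try (D,hash)→13040, (D,merge)→18640, (E,hash)→29680, (D,nl_idx)→107720, (B,hash)→158120, (E,merge)→328960 …(+4); best=13040 via (D,hash)
  {ABCDE}: card=1920000; try (D,hash)→35440, (A,hash)→112240, (D,merge)→319440, (E,hash)→419280, (A,merge)→1742840, (D,nl_idx)→2100040 …(+4); best=35440 via (D,hash)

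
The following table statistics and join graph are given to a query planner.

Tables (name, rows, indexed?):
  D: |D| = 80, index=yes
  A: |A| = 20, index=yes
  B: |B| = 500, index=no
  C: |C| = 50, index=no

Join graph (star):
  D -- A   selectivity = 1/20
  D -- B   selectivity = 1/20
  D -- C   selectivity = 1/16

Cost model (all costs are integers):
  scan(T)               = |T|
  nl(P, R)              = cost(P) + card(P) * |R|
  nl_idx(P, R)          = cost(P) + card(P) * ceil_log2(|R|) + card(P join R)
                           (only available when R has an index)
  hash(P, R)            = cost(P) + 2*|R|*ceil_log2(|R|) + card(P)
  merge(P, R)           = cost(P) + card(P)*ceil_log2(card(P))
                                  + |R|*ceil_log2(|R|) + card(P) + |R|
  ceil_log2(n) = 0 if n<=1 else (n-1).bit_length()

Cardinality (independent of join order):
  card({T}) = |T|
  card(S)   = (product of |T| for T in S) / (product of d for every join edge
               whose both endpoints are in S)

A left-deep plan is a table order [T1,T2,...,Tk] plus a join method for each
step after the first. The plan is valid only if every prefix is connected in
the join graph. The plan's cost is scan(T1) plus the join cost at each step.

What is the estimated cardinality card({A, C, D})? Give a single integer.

250

Tables in S: A(20), C(50), D(80)
Edges inside S: D-A(d=20), D-C(d=16)
numerator = 20 * 50 * 80 = 80000
denominator = 20 * 16 = 320
card(S) = 80000 / 320 = 250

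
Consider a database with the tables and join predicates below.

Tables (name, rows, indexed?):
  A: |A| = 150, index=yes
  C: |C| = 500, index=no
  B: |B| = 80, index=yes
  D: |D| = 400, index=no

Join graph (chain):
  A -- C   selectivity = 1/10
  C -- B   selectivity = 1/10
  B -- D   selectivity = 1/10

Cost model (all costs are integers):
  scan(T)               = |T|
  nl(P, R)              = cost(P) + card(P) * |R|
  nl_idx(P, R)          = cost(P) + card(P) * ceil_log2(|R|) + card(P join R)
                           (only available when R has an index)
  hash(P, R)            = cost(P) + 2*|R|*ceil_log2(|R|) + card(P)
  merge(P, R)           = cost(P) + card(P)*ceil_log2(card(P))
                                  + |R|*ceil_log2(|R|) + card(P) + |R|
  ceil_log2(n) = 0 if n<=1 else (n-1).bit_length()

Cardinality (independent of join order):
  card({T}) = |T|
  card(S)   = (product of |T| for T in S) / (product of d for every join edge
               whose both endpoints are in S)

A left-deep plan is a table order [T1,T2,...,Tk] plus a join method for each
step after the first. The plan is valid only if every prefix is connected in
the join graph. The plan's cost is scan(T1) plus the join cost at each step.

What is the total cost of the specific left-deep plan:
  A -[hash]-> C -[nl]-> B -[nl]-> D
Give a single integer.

step 1: scan A: cost=150, card=150
step 2: join C via hash
    card(P join C) = 150*500/(10) = 7500
    cost = 150 + 2*500*9 + 150 = 9300
step 3: join B via nl
    card(P join B) = 7500*80/(10) = 60000
    cost = 9300 + 7500*80 = 609300
step 4: join D via nl
    card(P join D) = 60000*400/(10) = 2400000
    cost = 609300 + 60000*400 = 24609300

24609300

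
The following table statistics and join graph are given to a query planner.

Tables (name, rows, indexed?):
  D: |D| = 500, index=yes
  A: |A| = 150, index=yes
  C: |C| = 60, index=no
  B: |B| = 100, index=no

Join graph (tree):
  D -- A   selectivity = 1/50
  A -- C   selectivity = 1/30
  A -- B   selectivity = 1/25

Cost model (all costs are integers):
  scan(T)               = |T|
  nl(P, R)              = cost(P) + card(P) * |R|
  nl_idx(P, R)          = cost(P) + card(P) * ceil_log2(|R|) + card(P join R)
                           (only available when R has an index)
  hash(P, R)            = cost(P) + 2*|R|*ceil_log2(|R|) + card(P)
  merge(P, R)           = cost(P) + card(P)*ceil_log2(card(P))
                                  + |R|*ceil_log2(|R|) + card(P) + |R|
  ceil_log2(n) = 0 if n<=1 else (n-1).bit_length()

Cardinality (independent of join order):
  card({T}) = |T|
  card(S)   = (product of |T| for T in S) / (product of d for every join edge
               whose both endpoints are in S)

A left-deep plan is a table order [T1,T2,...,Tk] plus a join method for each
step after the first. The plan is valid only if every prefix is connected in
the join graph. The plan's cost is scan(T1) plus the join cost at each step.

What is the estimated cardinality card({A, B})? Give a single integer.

600

Tables in S: A(150), B(100)
Edges inside S: A-B(d=25)
numerator = 150 * 100 = 15000
denominator = 25 = 25
card(S) = 15000 / 25 = 600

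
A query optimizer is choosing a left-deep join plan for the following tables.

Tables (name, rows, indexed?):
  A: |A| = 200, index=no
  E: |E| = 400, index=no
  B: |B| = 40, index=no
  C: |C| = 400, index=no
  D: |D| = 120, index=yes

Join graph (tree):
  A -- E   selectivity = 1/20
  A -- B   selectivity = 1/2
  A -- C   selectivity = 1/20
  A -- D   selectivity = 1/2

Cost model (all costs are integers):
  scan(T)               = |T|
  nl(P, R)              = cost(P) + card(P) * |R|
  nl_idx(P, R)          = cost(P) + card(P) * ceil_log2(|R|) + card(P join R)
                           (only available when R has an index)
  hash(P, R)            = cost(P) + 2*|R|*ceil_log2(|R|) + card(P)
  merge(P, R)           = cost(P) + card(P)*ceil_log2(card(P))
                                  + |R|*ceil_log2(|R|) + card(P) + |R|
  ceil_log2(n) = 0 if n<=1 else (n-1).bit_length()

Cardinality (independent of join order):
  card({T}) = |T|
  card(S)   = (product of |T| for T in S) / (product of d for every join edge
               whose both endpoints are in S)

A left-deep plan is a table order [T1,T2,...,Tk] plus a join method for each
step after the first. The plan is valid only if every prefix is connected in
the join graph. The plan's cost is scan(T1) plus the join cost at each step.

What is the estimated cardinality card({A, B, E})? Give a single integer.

Tables in S: A(200), B(40), E(400)
Edges inside S: A-E(d=20), A-B(d=2)
numerator = 200 * 40 * 400 = 3200000
denominator = 20 * 2 = 40
card(S) = 3200000 / 40 = 80000

80000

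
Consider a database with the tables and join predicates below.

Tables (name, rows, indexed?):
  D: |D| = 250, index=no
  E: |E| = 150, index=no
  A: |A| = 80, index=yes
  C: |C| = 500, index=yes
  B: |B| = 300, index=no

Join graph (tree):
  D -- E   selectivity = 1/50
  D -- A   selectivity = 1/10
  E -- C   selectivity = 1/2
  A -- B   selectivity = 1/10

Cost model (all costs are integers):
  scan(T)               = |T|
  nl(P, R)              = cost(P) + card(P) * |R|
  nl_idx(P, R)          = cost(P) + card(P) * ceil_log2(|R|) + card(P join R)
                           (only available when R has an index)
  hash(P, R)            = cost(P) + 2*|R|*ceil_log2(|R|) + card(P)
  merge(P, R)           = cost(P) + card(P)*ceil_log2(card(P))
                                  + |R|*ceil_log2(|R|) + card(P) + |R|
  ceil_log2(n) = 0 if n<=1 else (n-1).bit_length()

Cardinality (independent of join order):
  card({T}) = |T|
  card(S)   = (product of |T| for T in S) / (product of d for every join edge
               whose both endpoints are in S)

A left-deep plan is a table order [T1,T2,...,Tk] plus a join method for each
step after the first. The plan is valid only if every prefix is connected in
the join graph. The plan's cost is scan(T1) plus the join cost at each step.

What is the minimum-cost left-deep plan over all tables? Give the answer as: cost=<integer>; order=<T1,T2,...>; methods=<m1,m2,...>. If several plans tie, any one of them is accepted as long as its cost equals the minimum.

Selinger DP (subsets sized 1..n):
  {D}: scan cost=250, card=250
  {E}: scan cost=150, card=150
  {A}: scan cost=80, card=80
  {C}: scan cost=500, card=500
  {B}: scan cost=300, card=300
  {DE}: card=750; try (E,hash)→2900, (D,merge)→3750, (E,merge)→3850, (D,hash)→4300, (D,nl)→37650, (E,nl)→37750; best=2900 via (E,hash)
  {AD}: card=2000; try (A,hash)→1620, (D,merge)→2970, (A,merge)→3140, (A,nl_idx)→4000, (D,hash)→4160, (D,nl)→20080 …(+1); best=1620 via (A,hash)
  {CE}: card=37500; try (E,hash)→3400, (C,merge)→6500, (E,merge)→6850, (C,hash)→9300, (C,nl_idx)→39000, (C,nl)→75150 …(+1); best=3400 via (E,hash)
  {AB}: card=2400; try (A,hash)→1720, (B,merge)→3720, (A,merge)→3940, (A,nl_idx)→4800, (B,hash)→5560, (B,nl)→24080 …(+1); best=1720 via (A,hash)
  {ADE}: card=6000; try (A,hash)→4770, (E,hash)→6020, (A,merge)→11790, (A,nl_idx)→14150, (E,merge)→26970, (A,nl)→62900 …(+1); best=4770 via (A,hash)
  {CDE}: card=187500; try (C,hash)→12650, (C,merge)→16150, (D,hash)→44900, (C,nl_idx)→197150, (C,nl)→377900, (D,merge)→643150 …(+1); best=12650 via (C,hash)
  {ABD}: card=60000; try (D,hash)→8120, (B,hash)→9020, (B,merge)→28620, (D,merge)→35170, (B,nl)→601620, (D,nl)→601720; best=8120 via (D,hash)
  {ACDE}: card=1500000; try (C,hash)→19770, (C,merge)→93770, (A,hash)→201270, (C,nl_idx)→1558770, (A,nl_idx)→2825150, (C,nl)→3004770 …(+2); best=19770 via (C,hash)
  {ABDE}: card=180000; try (B,hash)→16170, (E,hash)→70520, (B,merge)→91770, (E,merge)→1029470, (B,nl)→1804770, (E,nl)→9008120; best=16170 via (B,hash)
  {ABCDE}: card=45000000; try (C,hash)→205170, (B,hash)→1525170, (C,merge)→3441170, (B,merge)→33022770, (C,nl_idx)→46636170, (C,nl)→90016170 …(+1); best=205170 via (C,hash)

cost=205170; order=D,E,A,B,C; methods=hash,hash,hash,hash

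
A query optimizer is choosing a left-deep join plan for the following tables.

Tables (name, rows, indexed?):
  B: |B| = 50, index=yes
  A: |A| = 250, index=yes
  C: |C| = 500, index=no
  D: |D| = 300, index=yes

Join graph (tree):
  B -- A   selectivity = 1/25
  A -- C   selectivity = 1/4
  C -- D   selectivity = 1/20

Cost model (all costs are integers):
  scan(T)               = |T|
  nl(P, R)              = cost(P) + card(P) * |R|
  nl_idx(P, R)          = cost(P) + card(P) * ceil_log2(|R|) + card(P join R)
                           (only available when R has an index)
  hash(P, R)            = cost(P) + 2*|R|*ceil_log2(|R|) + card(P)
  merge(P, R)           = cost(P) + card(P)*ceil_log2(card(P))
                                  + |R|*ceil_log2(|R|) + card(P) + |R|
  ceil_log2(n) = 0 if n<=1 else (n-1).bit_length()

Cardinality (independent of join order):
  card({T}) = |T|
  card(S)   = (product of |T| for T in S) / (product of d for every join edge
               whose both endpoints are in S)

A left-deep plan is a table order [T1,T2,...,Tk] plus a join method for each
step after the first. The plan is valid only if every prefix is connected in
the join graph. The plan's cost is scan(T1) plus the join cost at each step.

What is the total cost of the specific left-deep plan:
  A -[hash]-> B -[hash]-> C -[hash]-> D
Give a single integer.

step 1: scan A: cost=250, card=250
step 2: join B via hash
    card(P join B) = 250*50/(25) = 500
    cost = 250 + 2*50*6 + 250 = 1100
step 3: join C via hash
    card(P join C) = 500*500/(4) = 62500
    cost = 1100 + 2*500*9 + 500 = 10600
step 4: join D via hash
    card(P join D) = 62500*300/(20) = 937500
    cost = 10600 + 2*300*9 + 62500 = 78500

78500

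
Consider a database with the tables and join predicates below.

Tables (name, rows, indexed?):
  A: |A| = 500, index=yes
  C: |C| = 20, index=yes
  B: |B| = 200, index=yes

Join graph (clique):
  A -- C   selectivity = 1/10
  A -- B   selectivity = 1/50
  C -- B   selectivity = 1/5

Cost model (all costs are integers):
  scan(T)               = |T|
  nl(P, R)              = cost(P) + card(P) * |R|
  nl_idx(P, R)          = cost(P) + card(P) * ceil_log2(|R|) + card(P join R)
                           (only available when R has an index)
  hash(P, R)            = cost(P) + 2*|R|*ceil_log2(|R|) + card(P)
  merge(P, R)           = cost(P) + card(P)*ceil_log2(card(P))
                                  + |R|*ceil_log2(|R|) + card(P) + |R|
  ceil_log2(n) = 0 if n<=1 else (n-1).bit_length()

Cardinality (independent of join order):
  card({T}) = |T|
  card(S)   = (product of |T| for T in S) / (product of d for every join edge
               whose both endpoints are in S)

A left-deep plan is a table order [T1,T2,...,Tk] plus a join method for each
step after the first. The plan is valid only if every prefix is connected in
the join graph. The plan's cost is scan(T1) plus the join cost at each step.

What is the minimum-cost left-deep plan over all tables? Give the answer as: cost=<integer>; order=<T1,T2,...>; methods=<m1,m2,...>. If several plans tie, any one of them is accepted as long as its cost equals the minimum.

Selinger DP (subsets sized 1..n):
  {A}: scan cost=500, card=500
  {C}: scan cost=20, card=20
  {B}: scan cost=200, card=200
  {AC}: card=1000; try (C,hash)→1200, (A,nl_idx)→1200, (C,nl_idx)→4000, (A,merge)→5140, (C,merge)→5620, (A,hash)→9040 …(+2); best=1200 via (C,hash)
  {AB}: card=2000; try (A,nl_idx)→4000, (B,hash)→4200, (B,nl_idx)→6500, (A,merge)→7000, (B,merge)→7300, (A,hash)→9400 …(+2); best=4000 via (A,nl_idx)
  {BC}: card=800; try (C,hash)→600, (B,nl_idx)→980, (B,merge)→1940, (C,nl_idx)→2000, (C,merge)→2120, (B,hash)→3240 …(+2); best=600 via (C,hash)
  {ABC}: card=800; try (B,hash)→5400, (C,hash)→6200, (A,nl_idx)→8600, (B,nl_idx)→10000, (A,hash)→10400, (B,merge)→14000 …(+6); best=5400 via (B,hash)

cost=5400; order=A,C,B; methods=hash,hash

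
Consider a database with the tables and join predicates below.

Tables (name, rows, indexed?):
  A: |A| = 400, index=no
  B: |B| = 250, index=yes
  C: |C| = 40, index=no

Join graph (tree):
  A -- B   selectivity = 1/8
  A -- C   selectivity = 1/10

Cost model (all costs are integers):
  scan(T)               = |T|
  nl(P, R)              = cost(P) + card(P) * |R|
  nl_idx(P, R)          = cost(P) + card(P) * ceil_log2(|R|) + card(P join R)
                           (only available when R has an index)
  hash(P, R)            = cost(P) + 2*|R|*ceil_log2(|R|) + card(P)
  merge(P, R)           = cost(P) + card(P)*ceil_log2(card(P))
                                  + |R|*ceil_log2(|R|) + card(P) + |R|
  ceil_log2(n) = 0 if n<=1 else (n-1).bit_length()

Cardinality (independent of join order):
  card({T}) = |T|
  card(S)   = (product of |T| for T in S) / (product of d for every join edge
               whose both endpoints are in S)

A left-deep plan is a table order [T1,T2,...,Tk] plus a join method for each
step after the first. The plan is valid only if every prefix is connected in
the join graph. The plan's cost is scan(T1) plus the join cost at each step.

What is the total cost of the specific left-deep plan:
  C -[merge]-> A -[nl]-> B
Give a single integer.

step 1: scan C: cost=40, card=40
step 2: join A via merge
    card(P join A) = 40*400/(10) = 1600
    cost = 40 + 40*6 + 400*9 + 40 + 400 = 4320
step 3: join B via nl
    card(P join B) = 1600*250/(8) = 50000
    cost = 4320 + 1600*250 = 404320

404320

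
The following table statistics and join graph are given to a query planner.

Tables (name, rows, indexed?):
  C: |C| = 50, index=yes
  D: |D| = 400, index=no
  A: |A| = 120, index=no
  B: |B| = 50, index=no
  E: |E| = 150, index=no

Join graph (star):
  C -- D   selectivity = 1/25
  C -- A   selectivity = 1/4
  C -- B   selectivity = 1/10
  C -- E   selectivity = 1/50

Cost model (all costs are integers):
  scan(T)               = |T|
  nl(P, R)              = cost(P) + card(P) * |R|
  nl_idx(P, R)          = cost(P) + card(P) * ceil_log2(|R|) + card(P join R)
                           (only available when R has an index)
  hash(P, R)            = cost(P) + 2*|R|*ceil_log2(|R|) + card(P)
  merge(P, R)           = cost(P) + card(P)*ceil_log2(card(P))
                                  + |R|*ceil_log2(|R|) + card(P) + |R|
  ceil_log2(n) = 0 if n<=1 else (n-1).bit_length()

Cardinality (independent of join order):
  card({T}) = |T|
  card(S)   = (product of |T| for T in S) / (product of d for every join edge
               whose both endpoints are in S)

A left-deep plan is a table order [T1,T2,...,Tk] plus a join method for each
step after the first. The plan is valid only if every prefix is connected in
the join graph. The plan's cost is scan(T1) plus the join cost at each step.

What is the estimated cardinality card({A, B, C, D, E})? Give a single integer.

Tables in S: A(120), B(50), C(50), D(400), E(150)
Edges inside S: C-D(d=25), C-A(d=4), C-B(d=10), C-E(d=50)
numerator = 120 * 50 * 50 * 400 * 150 = 18000000000
denominator = 25 * 4 * 10 * 50 = 50000
card(S) = 18000000000 / 50000 = 360000

360000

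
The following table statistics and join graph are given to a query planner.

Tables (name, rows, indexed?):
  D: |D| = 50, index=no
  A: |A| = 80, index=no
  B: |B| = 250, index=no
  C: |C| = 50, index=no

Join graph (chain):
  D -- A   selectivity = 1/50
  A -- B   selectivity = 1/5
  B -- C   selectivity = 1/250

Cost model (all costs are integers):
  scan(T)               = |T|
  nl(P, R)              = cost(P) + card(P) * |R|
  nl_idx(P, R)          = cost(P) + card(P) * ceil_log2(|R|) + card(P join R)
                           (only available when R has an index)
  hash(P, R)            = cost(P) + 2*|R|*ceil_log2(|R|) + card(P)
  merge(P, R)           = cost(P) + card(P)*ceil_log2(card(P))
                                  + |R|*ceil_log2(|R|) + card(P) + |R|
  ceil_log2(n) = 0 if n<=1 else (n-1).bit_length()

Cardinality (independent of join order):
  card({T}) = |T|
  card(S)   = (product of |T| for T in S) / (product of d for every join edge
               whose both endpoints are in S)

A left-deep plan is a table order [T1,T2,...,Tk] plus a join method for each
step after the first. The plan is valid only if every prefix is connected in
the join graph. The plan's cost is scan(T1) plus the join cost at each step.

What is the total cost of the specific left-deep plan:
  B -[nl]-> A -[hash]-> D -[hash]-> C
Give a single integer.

step 1: scan B: cost=250, card=250
step 2: join A via nl
    card(P join A) = 250*80/(5) = 4000
    cost = 250 + 250*80 = 20250
step 3: join D via hash
    card(P join D) = 4000*50/(50) = 4000
    cost = 20250 + 2*50*6 + 4000 = 24850
step 4: join C via hash
    card(P join C) = 4000*50/(250) = 800
    cost = 24850 + 2*50*6 + 4000 = 29450

29450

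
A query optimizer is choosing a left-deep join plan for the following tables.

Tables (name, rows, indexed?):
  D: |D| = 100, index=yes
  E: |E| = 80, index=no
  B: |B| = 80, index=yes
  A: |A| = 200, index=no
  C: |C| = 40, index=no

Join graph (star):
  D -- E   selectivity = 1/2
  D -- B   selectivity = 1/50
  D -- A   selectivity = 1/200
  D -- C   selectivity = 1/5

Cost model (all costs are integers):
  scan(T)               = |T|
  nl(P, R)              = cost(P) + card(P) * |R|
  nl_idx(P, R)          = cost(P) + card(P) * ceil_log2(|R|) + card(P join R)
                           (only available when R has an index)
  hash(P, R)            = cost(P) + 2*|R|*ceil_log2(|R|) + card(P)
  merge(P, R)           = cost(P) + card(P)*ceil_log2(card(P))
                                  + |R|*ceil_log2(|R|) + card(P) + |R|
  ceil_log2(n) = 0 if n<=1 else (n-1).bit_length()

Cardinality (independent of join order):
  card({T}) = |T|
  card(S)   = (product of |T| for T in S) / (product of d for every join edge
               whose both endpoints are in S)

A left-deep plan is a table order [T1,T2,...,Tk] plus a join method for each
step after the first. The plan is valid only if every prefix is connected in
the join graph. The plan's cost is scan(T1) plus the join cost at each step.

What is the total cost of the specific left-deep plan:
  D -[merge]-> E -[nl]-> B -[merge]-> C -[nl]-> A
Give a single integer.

10651420

step 1: scan D: cost=100, card=100
step 2: join E via merge
    card(P join E) = 100*80/(2) = 4000
    cost = 100 + 100*7 + 80*7 + 100 + 80 = 1540
step 3: join B via nl
    card(P join B) = 4000*80/(50) = 6400
    cost = 1540 + 4000*80 = 321540
step 4: join C via merge
    card(P join C) = 6400*40/(5) = 51200
    cost = 321540 + 6400*13 + 40*6 + 6400 + 40 = 411420
step 5: join A via nl
    card(P join A) = 51200*200/(200) = 51200
    cost = 411420 + 51200*200 = 10651420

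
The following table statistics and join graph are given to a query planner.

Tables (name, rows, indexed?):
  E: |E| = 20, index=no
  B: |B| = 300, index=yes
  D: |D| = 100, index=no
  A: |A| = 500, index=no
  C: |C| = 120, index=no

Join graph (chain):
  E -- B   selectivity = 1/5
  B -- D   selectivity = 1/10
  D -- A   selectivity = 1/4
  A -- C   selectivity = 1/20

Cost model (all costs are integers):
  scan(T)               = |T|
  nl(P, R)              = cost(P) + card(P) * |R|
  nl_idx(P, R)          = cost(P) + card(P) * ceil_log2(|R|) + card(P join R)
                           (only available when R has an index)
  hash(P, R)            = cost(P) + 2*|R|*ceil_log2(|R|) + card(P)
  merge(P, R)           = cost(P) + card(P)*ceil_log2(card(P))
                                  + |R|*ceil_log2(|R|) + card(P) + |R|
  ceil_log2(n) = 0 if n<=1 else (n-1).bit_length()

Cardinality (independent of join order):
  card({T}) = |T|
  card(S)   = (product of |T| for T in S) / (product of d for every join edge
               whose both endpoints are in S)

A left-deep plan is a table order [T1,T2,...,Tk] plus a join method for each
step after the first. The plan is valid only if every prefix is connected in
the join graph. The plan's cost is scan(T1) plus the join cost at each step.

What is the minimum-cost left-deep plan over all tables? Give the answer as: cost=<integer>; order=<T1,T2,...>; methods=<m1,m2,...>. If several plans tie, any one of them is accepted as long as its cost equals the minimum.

cost=1526080; order=B,E,D,A,C; methods=hash,hash,hash,hash

Selinger DP (subsets sized 1..n):
  {E}: scan cost=20, card=20
  {B}: scan cost=300, card=300
  {D}: scan cost=100, card=100
  {A}: scan cost=500, card=500
  {C}: scan cost=120, card=120
  {BE}: card=1200; try (E,hash)→800, (B,nl_idx)→1400, (B,merge)→3140, (E,merge)→3420, (B,hash)→5440, (B,nl)→6020 …(+1); best=800 via (E,hash)
  {BD}: card=3000; try (D,hash)→2000, (B,merge)→3900, (B,nl_idx)→4000, (D,merge)→4100, (B,hash)→5600, (B,nl)→30100 …(+1); best=2000 via (D,hash)
  {AD}: card=12500; try (D,hash)→2400, (A,merge)→5900, (D,merge)→6300, (A,hash)→9200, (A,nl)→50100, (D,nl)→50500; best=2400 via (D,hash)
  {AC}: card=3000; try (C,hash)→2680, (A,merge)→6080, (C,merge)→6460, (A,hash)→9240, (A,nl)→60120, (C,nl)→60500; best=2680 via (C,hash)
  {BDE}: card=12000; try (D,hash)→3400, (E,hash)→5200, (D,merge)→16000, (E,merge)→41120, (E,nl)→62000, (D,nl)→120800; best=3400 via (D,hash)
  {ABD}: card=375000; try (A,hash)→14000, (B,hash)→20300, (A,merge)→46000, (B,merge)→192900, (B,nl_idx)→489900, (A,nl)→1502000 …(+1); best=14000 via (A,hash)
  {ACD}: card=75000; try (D,hash)→7080, (C,hash)→16580, (D,merge)→42480, (C,merge)→190860, (D,nl)→302680, (C,nl)→1502400; best=7080 via (D,hash)
  {ABDE}: card=1500000; try (A,hash)→24400, (A,merge)→188400, (E,hash)→389200, (A,nl)→6003400, (E,nl)→7514000, (E,merge)→7514120; best=24400 via (A,hash)
  {ABCD}: card=2250000; try (B,hash)→87480, (C,hash)→390680, (B,merge)→1360080, (B,nl_idx)→2932080, (C,merge)→7514960, (B,nl)→22507080 …(+1); best=87480 via (B,hash)
  {ABCDE}: card=9000000; try (C,hash)→1526080, (E,hash)→2337680, (C,merge)→33025360, (E,nl)→45087480, (E,merge)→51837600, (C,nl)→180024400; best=1526080 via (C,hash)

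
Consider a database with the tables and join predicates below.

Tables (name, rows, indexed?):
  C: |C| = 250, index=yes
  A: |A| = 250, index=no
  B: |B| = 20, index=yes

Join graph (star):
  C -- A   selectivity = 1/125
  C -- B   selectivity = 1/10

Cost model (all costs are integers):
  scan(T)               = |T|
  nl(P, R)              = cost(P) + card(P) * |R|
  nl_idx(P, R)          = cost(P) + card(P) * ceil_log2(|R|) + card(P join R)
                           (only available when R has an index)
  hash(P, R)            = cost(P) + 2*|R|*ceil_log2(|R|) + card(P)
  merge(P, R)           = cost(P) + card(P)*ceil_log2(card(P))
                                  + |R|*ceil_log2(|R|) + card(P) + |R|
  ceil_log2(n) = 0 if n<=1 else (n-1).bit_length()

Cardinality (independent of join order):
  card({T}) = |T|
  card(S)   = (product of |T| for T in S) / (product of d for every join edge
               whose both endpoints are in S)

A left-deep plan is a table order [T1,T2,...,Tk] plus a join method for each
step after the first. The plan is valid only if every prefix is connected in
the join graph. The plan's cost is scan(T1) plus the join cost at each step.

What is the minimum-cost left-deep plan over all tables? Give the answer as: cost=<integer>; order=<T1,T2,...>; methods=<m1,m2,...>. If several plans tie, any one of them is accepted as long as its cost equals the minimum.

cost=3450; order=A,C,B; methods=nl_idx,hash

Selinger DP (subsets sized 1..n):
  {C}: scan cost=250, card=250
  {A}: scan cost=250, card=250
  {B}: scan cost=20, card=20
  {AC}: card=500; try (C,nl_idx)→2750, (C,hash)→4500, (A,hash)→4500, (C,merge)→4750, (A,merge)→4750, (C,nl)→62750 …(+1); best=2750 via (C,nl_idx)
  {BC}: card=500; try (C,nl_idx)→680, (B,hash)→700, (B,nl_idx)→2000, (C,merge)→2390, (B,merge)→2620, (C,hash)→4040 …(+2); best=680 via (C,nl_idx)
  {ABC}: card=1000; try (B,hash)→3450, (A,hash)→5180, (B,nl_idx)→6250, (B,merge)→7870, (A,merge)→7930, (B,nl)→12750 …(+1); best=3450 via (B,hash)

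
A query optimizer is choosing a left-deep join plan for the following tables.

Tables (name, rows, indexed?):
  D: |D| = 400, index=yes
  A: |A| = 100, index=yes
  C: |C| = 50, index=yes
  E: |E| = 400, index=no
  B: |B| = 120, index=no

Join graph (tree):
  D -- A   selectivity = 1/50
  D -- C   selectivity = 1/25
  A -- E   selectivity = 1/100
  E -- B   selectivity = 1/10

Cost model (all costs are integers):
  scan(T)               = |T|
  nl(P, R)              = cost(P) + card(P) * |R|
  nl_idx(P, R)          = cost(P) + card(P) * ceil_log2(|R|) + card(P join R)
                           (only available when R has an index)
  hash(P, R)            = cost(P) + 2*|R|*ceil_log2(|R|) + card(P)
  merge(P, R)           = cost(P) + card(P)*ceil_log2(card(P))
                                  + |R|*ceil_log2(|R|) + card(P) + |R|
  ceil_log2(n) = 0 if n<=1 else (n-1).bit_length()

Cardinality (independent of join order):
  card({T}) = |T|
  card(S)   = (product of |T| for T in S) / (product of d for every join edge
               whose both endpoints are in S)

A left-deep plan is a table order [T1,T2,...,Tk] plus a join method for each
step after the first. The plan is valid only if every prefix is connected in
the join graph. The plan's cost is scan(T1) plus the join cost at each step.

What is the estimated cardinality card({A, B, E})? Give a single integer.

4800

Tables in S: A(100), B(120), E(400)
Edges inside S: A-E(d=100), E-B(d=10)
numerator = 100 * 120 * 400 = 4800000
denominator = 100 * 10 = 1000
card(S) = 4800000 / 1000 = 4800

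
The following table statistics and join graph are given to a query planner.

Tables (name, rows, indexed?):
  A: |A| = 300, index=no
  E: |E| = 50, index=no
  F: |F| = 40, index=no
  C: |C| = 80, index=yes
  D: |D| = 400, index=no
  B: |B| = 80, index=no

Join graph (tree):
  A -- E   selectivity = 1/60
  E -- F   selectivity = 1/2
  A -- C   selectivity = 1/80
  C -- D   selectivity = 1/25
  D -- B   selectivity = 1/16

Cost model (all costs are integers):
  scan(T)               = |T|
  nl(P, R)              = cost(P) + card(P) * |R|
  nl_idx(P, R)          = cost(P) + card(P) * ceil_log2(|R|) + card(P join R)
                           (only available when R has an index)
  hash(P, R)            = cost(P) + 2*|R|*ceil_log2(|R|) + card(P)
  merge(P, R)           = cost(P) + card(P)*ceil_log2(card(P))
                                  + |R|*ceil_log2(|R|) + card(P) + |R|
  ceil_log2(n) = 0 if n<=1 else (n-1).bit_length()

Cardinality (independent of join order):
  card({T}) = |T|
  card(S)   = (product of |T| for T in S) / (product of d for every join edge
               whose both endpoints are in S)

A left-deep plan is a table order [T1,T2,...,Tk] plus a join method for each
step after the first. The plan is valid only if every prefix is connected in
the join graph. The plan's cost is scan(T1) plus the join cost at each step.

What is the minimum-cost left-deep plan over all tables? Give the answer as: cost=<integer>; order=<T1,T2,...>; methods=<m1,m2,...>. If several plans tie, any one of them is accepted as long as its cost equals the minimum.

cost=34420; order=A,E,C,D,B,F; methods=hash,hash,merge,hash,hash

Selinger DP (subsets sized 1..n):
  {A}: scan cost=300, card=300
  {E}: scan cost=50, card=50
  {F}: scan cost=40, card=40
  {C}: scan cost=80, card=80
  {D}: scan cost=400, card=400
  {B}: scan cost=80, card=80
  {AE}: card=250; try (E,hash)→1200, (A,merge)→3400, (E,merge)→3650, (A,hash)→5500, (A,nl)→15050, (E,nl)→15300; best=1200 via (E,hash)
  {AC}: card=300; try (C,hash)→1720, (C,nl_idx)→2700, (A,merge)→3720, (C,merge)→3940, (A,hash)→5560, (A,nl)→24080 …(+1); best=1720 via (C,hash)
  {EF}: card=1000; try (F,hash)→580, (E,merge)→670, (F,merge)→680, (E,hash)→680, (E,nl)→2040, (F,nl)→2050; best=580 via (F,hash)
  {CD}: card=1280; try (C,hash)→1920, (C,nl_idx)→4480, (D,merge)→4720, (C,merge)→5040, (D,hash)→7360, (D,nl)→32080 …(+1); best=1920 via (C,hash)
  {BD}: card=2000; try (B,hash)→1920, (D,merge)→4720, (B,merge)→5040, (D,hash)→7360, (D,nl)→32080, (B,nl)→32400; best=1920 via (B,hash)
  {AEF}: card=5000; try (F,hash)→1930, (F,merge)→3730, (A,hash)→6980, (F,nl)→11200, (A,merge)→14580, (A,nl)→300580; best=1930 via (F,hash)
  {ACE}: card=250; try (C,hash)→2570, (E,hash)→2620, (C,nl_idx)→3200, (C,merge)→4090, (E,merge)→5070, (E,nl)→16720 …(+1); best=2570 via (C,hash)
  {ACD}: card=4800; try (A,hash)→8600, (D,merge)→8720, (D,hash)→9220, (A,merge)→20280, (D,nl)→121720, (A,nl)→385920; best=8600 via (A,hash)
  {BCD}: card=6400; try (B,hash)→4320, (C,hash)→5040, (B,merge)→17920, (C,nl_idx)→22320, (C,merge)→26560, (B,nl)→104320 …(+1); best=4320 via (B,hash)
  {ACEF}: card=5000; try (F,hash)→3300, (F,merge)→5100, (C,hash)→8050, (F,nl)→12570, (C,nl_idx)→41930, (C,merge)→72570 …(+1); best=3300 via (F,hash)
  {ACDE}: card=4000; try (D,merge)→8820, (D,hash)→10020, (E,hash)→14000, (E,merge)→76150, (D,nl)→102570, (E,nl)→248600; best=8820 via (D,merge)
  {ABCD}: card=24000; try (B,hash)→14520, (A,hash)→16120, (B,merge)→76440, (A,merge)→96920, (B,nl)→392600, (A,nl)→1924320; best=14520 via (B,hash)
  {ACDEF}: card=80000; try (F,hash)→13300, (D,hash)→15500, (F,merge)→61100, (D,merge)→77300, (F,nl)→168820, (D,nl)→2003300; best=13300 via (F,hash)
  {ABCDE}: card=20000; try (B,hash)→13940, (E,hash)→39120, (B,merge)→61460, (B,nl)→328820, (E,merge)→398870, (E,nl)→1214520; best=13940 via (B,hash)
  {ABCDEF}: card=400000; try (F,hash)→34420, (B,hash)→94420, (F,merge)→334220, (F,nl)→813940, (B,merge)→1453940, (B,nl)→6413300; best=34420 via (F,hash)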